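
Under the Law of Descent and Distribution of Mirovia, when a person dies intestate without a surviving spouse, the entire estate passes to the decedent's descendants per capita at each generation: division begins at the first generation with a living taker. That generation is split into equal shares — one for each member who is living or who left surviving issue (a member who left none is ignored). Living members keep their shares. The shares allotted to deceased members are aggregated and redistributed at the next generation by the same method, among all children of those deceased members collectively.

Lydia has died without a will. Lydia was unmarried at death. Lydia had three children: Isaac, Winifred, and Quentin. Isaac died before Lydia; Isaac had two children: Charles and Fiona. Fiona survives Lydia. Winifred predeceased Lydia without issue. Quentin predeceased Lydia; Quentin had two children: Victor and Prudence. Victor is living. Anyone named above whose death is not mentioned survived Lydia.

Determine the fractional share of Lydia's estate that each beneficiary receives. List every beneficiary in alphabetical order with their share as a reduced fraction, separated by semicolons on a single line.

There is no surviving spouse, so the entire estate passes to Lydia's descendants per capita at each generation.
No one at generation 1 (Isaac, Quentin) is living; moving to the next generation.
At generation 2 (Charles, Fiona, Victor, Prudence) there are 4 shares of (1)/4 = 1/4 each.
Living: Charles, Fiona, Victor, and Prudence — each takes 1/4.

Charles 1/4; Fiona 1/4; Prudence 1/4; Victor 1/4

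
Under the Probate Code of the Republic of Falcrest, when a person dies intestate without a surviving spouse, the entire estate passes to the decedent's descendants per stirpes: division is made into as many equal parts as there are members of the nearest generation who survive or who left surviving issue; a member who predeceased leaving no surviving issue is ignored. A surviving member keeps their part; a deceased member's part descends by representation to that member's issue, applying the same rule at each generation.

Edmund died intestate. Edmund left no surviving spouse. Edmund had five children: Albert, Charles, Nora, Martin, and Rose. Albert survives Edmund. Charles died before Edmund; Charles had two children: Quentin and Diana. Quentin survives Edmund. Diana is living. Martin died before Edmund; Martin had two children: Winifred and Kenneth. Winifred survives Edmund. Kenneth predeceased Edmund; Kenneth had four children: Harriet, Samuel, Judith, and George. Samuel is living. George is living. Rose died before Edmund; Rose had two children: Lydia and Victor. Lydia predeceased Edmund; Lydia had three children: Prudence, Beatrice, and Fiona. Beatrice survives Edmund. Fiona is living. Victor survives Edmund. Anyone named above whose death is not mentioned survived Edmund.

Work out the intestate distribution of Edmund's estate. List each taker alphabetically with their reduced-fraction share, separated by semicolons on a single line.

There is no surviving spouse, so the entire estate passes to Edmund's descendants per stirpes.
The estate is divided into 5 equal shares of 1/5 among Albert, Charles, Nora, Martin, Rose.
Albert is living and takes 1/5.
Charles predeceased; the 1/5 allotted to Charles's branch passes to Charles's issue by representation.
The 1/5 is divided into 2 equal shares of 1/10 among Quentin, Diana.
Quentin is living and takes 1/10.
Diana is living and takes 1/10.
Nora is living and takes 1/5.
Martin predeceased; the 1/5 allotted to Martin's branch passes to Martin's issue by representation.
The 1/5 is divided into 2 equal shares of 1/10 among Winifred, Kenneth.
Winifred is living and takes 1/10.
Kenneth predeceased; the 1/10 allotted to Kenneth's branch passes to Kenneth's issue by representation.
The 1/10 is divided into 4 equal shares of 1/40 among Harriet, Samuel, Judith, George.
Harriet is living and takes 1/40.
Samuel is living and takes 1/40.
Judith is living and takes 1/40.
George is living and takes 1/40.
Rose predeceased; the 1/5 allotted to Rose's branch passes to Rose's issue by representation.
The 1/5 is divided into 2 equal shares of 1/10 among Lydia, Victor.
Lydia predeceased; the 1/10 allotted to Lydia's branch passes to Lydia's issue by representation.
The 1/10 is divided into 3 equal shares of 1/30 among Prudence, Beatrice, Fiona.
Prudence is living and takes 1/30.
Beatrice is living and takes 1/30.
Fiona is living and takes 1/30.
Victor is living and takes 1/10.

Albert 1/5; Beatrice 1/30; Diana 1/10; Fiona 1/30; George 1/40; Harriet 1/40; Judith 1/40; Nora 1/5; Prudence 1/30; Quentin 1/10; Samuel 1/40; Victor 1/10; Winifred 1/10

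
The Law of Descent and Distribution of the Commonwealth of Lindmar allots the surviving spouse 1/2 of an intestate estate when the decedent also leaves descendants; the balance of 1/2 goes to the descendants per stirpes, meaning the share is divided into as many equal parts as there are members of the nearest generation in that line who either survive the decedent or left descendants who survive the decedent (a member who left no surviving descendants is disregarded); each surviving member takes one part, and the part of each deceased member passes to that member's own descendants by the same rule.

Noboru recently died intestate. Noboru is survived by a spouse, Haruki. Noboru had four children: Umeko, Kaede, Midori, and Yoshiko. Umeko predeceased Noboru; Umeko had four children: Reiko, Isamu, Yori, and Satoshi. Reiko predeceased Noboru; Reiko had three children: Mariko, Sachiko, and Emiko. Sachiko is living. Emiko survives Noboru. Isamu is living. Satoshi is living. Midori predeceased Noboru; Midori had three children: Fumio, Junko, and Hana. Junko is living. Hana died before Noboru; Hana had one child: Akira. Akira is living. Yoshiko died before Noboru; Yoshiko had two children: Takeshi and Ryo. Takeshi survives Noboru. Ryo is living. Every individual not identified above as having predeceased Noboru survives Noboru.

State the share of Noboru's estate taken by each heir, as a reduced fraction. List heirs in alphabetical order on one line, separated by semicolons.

Akira 1/24; Emiko 1/96; Fumio 1/24; Haruki 1/2; Isamu 1/32; Junko 1/24; Kaede 1/8; Mariko 1/96; Ryo 1/16; Sachiko 1/96; Satoshi 1/32; Takeshi 1/16; Yori 1/32

Haruki, as surviving spouse, takes 1/2.
The remaining 1/2 passes to Noboru's descendants per stirpes.
The 1/2 is divided into 4 equal shares of 1/8 among Umeko, Kaede, Midori, Yoshiko.
Umeko predeceased; the 1/8 allotted to Umeko's branch passes to Umeko's issue by representation.
The 1/8 is divided into 4 equal shares of 1/32 among Reiko, Isamu, Yori, Satoshi.
Reiko predeceased; the 1/32 allotted to Reiko's branch passes to Reiko's issue by representation.
The 1/32 is divided into 3 equal shares of 1/96 among Mariko, Sachiko, Emiko.
Mariko is living and takes 1/96.
Sachiko is living and takes 1/96.
Emiko is living and takes 1/96.
Isamu is living and takes 1/32.
Yori is living and takes 1/32.
Satoshi is living and takes 1/32.
Kaede is living and takes 1/8.
Midori predeceased; the 1/8 allotted to Midori's branch passes to Midori's issue by representation.
The 1/8 is divided into 3 equal shares of 1/24 among Fumio, Junko, Hana.
Fumio is living and takes 1/24.
Junko is living and takes 1/24.
Hana predeceased; the 1/24 allotted to Hana's branch passes to Hana's issue by representation.
Akira is the sole taker at this level and receives the full 1/24.
Yoshiko predeceased; the 1/8 allotted to Yoshiko's branch passes to Yoshiko's issue by representation.
The 1/8 is divided into 2 equal shares of 1/16 among Takeshi, Ryo.
Takeshi is living and takes 1/16.
Ryo is living and takes 1/16.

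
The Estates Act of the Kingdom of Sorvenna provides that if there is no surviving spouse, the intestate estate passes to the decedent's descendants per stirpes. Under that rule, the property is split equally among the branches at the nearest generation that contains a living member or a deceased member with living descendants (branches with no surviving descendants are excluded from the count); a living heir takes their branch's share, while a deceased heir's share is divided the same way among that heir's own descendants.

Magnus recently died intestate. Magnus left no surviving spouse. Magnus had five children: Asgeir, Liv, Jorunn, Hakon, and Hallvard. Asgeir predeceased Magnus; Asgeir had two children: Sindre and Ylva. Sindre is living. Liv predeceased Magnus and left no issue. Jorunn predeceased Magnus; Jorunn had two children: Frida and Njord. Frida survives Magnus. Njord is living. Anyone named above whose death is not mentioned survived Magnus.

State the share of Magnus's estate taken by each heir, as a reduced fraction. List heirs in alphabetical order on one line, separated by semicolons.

There is no surviving spouse, so the entire estate passes to Magnus's descendants per stirpes.
Liv left no surviving issue, so that branch lapses and is disregarded.
The estate is divided into 4 equal shares of 1/4 among Asgeir, Jorunn, Hakon, Hallvard.
Asgeir predeceased; the 1/4 allotted to Asgeir's branch passes to Asgeir's issue by representation.
The 1/4 is divided into 2 equal shares of 1/8 among Sindre, Ylva.
Sindre is living and takes 1/8.
Ylva is living and takes 1/8.
Jorunn predeceased; the 1/4 allotted to Jorunn's branch passes to Jorunn's issue by representation.
The 1/4 is divided into 2 equal shares of 1/8 among Frida, Njord.
Frida is living and takes 1/8.
Njord is living and takes 1/8.
Hakon is living and takes 1/4.
Hallvard is living and takes 1/4.

Frida 1/8; Hakon 1/4; Hallvard 1/4; Njord 1/8; Sindre 1/8; Ylva 1/8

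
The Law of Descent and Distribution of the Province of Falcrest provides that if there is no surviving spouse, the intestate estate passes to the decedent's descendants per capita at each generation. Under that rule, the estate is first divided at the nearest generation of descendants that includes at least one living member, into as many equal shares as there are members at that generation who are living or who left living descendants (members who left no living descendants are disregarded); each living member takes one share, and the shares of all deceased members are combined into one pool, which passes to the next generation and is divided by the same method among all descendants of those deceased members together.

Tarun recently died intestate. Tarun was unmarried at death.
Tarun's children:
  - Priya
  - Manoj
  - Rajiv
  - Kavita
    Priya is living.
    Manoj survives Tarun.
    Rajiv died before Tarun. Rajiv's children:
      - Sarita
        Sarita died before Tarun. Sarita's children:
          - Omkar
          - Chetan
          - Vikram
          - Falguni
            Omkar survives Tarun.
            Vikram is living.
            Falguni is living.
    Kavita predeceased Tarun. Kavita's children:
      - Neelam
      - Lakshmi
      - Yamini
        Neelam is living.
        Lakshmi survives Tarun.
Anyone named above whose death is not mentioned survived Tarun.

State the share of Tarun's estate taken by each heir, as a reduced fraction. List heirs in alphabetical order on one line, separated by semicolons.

There is no surviving spouse, so the entire estate passes to Tarun's descendants per capita at each generation.
At generation 1 (Priya, Manoj, Rajiv, Kavita) there are 4 shares of (1)/4 = 1/4 each.
Living: Priya and Manoj — each takes 1/4.
Deceased: Rajiv and Kavita. Their combined 1/2 is pooled and carried to generation 2.
At generation 2 (Sarita, Neelam, Lakshmi, Yamini) there are 4 shares of (1/2)/4 = 1/8 each.
Living: Neelam, Lakshmi, and Yamini — each takes 1/8.
Deceased: Sarita. That 1/8 share is carried to generation 3.
At generation 3 (Omkar, Chetan, Vikram, Falguni) there are 4 shares of (1/8)/4 = 1/32 each.
Living: Omkar, Chetan, Vikram, and Falguni — each takes 1/32.

Chetan 1/32; Falguni 1/32; Lakshmi 1/8; Manoj 1/4; Neelam 1/8; Omkar 1/32; Priya 1/4; Vikram 1/32; Yamini 1/8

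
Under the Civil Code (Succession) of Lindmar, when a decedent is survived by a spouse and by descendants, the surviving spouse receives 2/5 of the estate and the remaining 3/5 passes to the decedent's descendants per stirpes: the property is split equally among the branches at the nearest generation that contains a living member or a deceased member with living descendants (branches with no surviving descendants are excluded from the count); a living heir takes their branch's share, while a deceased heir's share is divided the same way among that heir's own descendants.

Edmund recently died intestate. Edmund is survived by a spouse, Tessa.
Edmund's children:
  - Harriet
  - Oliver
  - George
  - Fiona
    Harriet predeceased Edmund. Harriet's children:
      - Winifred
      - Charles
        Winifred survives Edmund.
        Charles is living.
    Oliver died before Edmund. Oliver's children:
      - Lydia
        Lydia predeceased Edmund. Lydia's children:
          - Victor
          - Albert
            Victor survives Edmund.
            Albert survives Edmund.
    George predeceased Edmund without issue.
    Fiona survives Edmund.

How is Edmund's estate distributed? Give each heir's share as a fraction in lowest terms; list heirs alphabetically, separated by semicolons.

Albert 1/10; Charles 1/10; Fiona 1/5; Tessa 2/5; Victor 1/10; Winifred 1/10

Tessa, as surviving spouse, takes 2/5.
The remaining 3/5 passes to Edmund's descendants per stirpes.
George left no surviving issue, so that branch lapses and is disregarded.
The 3/5 is divided into 3 equal shares of 1/5 among Harriet, Oliver, Fiona.
Harriet predeceased; the 1/5 allotted to Harriet's branch passes to Harriet's issue by representation.
The 1/5 is divided into 2 equal shares of 1/10 among Winifred, Charles.
Winifred is living and takes 1/10.
Charles is living and takes 1/10.
Oliver predeceased; the 1/5 allotted to Oliver's branch passes to Oliver's issue by representation.
Lydia's line is the sole branch at this level, so the full 1/5 passes to Lydia's issue by representation.
The 1/5 is divided into 2 equal shares of 1/10 among Victor, Albert.
Victor is living and takes 1/10.
Albert is living and takes 1/10.
Fiona is living and takes 1/5.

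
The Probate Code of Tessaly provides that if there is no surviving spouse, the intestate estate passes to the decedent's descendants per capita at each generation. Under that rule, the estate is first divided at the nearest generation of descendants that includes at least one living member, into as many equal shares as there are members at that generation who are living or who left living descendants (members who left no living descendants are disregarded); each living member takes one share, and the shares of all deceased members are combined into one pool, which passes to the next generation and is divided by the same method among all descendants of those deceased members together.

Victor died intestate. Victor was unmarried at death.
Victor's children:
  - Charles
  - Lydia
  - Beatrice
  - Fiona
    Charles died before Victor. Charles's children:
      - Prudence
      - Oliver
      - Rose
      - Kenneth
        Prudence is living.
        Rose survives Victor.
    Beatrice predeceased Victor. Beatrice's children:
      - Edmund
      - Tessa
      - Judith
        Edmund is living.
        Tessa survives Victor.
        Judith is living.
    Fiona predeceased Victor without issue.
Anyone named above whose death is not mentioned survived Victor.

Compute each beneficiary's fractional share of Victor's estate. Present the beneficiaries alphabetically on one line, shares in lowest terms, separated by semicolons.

Edmund 2/21; Judith 2/21; Kenneth 2/21; Lydia 1/3; Oliver 2/21; Prudence 2/21; Rose 2/21; Tessa 2/21

There is no surviving spouse, so the entire estate passes to Victor's descendants per capita at each generation.
At generation 1 (Charles, Lydia, Beatrice) there are 3 shares of (1)/3 = 1/3 each.
Living: Lydia — each takes 1/3.
Deceased: Charles and Beatrice. Their combined 2/3 is pooled and carried to generation 2.
At generation 2 (Prudence, Oliver, Rose, Kenneth, Edmund, Tessa, Judith) there are 7 shares of (2/3)/7 = 2/21 each.
Living: Prudence, Oliver, Rose, Kenneth, Edmund, Tessa, and Judith — each takes 2/21.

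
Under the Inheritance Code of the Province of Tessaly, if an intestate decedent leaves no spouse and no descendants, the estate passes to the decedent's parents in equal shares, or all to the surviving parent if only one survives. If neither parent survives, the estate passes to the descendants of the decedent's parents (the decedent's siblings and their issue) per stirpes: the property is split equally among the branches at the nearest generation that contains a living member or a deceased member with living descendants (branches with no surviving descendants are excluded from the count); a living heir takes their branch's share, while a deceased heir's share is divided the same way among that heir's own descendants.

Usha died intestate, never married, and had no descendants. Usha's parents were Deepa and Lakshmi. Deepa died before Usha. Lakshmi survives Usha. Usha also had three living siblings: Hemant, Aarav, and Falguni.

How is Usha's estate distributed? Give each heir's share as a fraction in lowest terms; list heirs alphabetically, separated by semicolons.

Only one parent, Lakshmi, survives, so Lakshmi takes the entire estate. The siblings take nothing because a surviving parent has priority.

Lakshmi 1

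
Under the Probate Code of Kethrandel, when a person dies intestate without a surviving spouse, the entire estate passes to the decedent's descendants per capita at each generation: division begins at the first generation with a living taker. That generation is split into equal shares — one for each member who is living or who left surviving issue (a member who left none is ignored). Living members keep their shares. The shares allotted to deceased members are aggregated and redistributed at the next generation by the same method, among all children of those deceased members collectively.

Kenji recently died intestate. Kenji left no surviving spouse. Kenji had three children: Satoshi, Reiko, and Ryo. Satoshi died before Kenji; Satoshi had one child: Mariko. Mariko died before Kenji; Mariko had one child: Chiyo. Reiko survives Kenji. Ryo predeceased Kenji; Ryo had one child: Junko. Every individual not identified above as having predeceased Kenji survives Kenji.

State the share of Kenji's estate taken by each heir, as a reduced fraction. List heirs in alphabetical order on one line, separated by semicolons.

There is no surviving spouse, so the entire estate passes to Kenji's descendants per capita at each generation.
At generation 1 (Satoshi, Reiko, Ryo) there are 3 shares of (1)/3 = 1/3 each.
Living: Reiko — each takes 1/3.
Deceased: Satoshi and Ryo. Their combined 2/3 is pooled and carried to generation 2.
At generation 2 (Mariko, Junko) there are 2 shares of (2/3)/2 = 1/3 each.
Living: Junko — each takes 1/3.
Deceased: Mariko. That 1/3 share is carried to generation 3.
At generation 3 (Chiyo) there are 1 shares of (1/3)/1 = 1/3 each.
Living: Chiyo — each takes 1/3.

Chiyo 1/3; Junko 1/3; Reiko 1/3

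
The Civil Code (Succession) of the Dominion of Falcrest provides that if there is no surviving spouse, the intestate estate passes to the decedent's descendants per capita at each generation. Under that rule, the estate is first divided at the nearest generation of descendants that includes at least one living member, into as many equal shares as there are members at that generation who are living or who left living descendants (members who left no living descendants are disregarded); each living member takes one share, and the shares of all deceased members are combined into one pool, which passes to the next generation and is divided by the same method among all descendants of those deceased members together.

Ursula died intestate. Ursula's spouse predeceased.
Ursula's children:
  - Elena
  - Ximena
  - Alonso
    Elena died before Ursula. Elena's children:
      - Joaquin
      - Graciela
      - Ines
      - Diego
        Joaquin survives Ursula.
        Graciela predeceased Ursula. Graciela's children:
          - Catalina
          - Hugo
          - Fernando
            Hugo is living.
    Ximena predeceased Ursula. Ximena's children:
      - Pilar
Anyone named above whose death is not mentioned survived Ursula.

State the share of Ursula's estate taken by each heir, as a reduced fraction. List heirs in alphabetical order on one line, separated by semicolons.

Alonso 1/3; Catalina 2/45; Diego 2/15; Fernando 2/45; Hugo 2/45; Ines 2/15; Joaquin 2/15; Pilar 2/15

There is no surviving spouse, so the entire estate passes to Ursula's descendants per capita at each generation.
At generation 1 (Elena, Ximena, Alonso) there are 3 shares of (1)/3 = 1/3 each.
Living: Alonso — each takes 1/3.
Deceased: Elena and Ximena. Their combined 2/3 is pooled and carried to generation 2.
At generation 2 (Joaquin, Graciela, Ines, Diego, Pilar) there are 5 shares of (2/3)/5 = 2/15 each.
Living: Joaquin, Ines, Diego, and Pilar — each takes 2/15.
Deceased: Graciela. That 2/15 share is carried to generation 3.
At generation 3 (Catalina, Hugo, Fernando) there are 3 shares of (2/15)/3 = 2/45 each.
Living: Catalina, Hugo, and Fernando — each takes 2/45.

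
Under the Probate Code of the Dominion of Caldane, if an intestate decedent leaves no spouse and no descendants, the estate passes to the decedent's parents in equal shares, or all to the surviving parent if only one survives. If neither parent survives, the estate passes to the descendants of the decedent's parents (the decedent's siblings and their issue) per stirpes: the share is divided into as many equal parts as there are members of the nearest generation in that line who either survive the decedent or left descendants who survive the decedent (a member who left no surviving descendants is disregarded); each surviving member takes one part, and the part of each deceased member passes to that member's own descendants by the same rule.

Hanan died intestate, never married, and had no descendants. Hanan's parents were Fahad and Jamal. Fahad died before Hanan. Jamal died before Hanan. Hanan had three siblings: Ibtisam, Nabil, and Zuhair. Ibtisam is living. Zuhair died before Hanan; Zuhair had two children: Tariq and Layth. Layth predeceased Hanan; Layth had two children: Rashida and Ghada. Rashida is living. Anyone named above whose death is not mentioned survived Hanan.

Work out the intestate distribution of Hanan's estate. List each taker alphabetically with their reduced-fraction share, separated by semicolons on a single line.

Neither parent survives and there are no descendants, so the estate passes to Hanan's siblings and their issue per stirpes.
The estate is divided into 3 equal shares of 1/3 among Ibtisam, Nabil, Zuhair.
Ibtisam is living and takes 1/3.
Nabil is living and takes 1/3.
Zuhair predeceased; the 1/3 allotted to Zuhair's branch passes to Zuhair's issue by representation.
The 1/3 is divided into 2 equal shares of 1/6 among Tariq, Layth.
Tariq is living and takes 1/6.
Layth predeceased; the 1/6 allotted to Layth's branch passes to Layth's issue by representation.
The 1/6 is divided into 2 equal shares of 1/12 among Rashida, Ghada.
Rashida is living and takes 1/12.
Ghada is living and takes 1/12.

Ghada 1/12; Ibtisam 1/3; Nabil 1/3; Rashida 1/12; Tariq 1/6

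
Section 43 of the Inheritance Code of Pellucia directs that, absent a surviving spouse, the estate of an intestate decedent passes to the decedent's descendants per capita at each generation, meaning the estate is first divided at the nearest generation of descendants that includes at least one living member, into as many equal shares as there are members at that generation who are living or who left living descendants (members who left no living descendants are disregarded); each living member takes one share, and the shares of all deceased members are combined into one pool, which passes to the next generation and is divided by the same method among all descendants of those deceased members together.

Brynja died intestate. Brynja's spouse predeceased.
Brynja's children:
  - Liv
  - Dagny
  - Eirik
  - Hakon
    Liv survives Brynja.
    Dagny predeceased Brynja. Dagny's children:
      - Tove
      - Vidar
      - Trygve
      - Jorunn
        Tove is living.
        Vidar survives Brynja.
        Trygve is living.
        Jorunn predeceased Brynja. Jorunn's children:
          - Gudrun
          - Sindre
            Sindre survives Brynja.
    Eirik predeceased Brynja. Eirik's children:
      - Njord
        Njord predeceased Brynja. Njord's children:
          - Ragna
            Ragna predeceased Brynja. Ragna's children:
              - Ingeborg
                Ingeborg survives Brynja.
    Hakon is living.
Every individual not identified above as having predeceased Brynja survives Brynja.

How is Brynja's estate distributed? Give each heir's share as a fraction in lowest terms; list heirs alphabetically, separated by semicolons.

Gudrun 1/15; Hakon 1/4; Ingeborg 1/15; Liv 1/4; Sindre 1/15; Tove 1/10; Trygve 1/10; Vidar 1/10

There is no surviving spouse, so the entire estate passes to Brynja's descendants per capita at each generation.
At generation 1 (Liv, Dagny, Eirik, Hakon) there are 4 shares of (1)/4 = 1/4 each.
Living: Liv and Hakon — each takes 1/4.
Deceased: Dagny and Eirik. Their combined 1/2 is pooled and carried to generation 2.
At generation 2 (Tove, Vidar, Trygve, Jorunn, Njord) there are 5 shares of (1/2)/5 = 1/10 each.
Living: Tove, Vidar, and Trygve — each takes 1/10.
Deceased: Jorunn and Njord. Their combined 1/5 is pooled and carried to generation 3.
At generation 3 (Gudrun, Sindre, Ragna) there are 3 shares of (1/5)/3 = 1/15 each.
Living: Gudrun and Sindre — each takes 1/15.
Deceased: Ragna. That 1/15 share is carried to generation 4.
At generation 4 (Ingeborg) there are 1 shares of (1/15)/1 = 1/15 each.
Living: Ingeborg — each takes 1/15.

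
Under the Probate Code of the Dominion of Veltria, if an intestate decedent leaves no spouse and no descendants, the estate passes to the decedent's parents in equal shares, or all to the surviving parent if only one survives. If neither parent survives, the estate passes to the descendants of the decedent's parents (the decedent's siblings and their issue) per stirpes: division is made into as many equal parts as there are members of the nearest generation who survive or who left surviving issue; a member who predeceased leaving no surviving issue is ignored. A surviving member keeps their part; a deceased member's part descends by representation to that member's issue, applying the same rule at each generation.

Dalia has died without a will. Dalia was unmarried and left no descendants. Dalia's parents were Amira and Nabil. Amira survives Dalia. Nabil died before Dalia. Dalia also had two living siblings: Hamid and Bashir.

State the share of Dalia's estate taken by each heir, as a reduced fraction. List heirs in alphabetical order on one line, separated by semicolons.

Amira 1

Only one parent, Amira, survives, so Amira takes the entire estate. The siblings take nothing because a surviving parent has priority.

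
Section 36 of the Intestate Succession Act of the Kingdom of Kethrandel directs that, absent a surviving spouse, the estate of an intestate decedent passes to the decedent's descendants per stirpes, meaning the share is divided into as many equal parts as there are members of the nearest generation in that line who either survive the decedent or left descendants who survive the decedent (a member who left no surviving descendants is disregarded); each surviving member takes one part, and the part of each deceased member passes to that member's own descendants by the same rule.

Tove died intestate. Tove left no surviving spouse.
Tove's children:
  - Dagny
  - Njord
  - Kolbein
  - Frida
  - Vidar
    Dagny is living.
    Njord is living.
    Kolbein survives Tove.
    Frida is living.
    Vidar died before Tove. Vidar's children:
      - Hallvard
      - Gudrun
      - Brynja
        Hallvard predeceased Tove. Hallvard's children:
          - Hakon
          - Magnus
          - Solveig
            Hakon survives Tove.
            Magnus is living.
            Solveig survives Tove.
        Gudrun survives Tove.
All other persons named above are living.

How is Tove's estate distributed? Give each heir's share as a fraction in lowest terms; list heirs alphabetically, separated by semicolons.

There is no surviving spouse, so the entire estate passes to Tove's descendants per stirpes.
The estate is divided into 5 equal shares of 1/5 among Dagny, Njord, Kolbein, Frida, Vidar.
Dagny is living and takes 1/5.
Njord is living and takes 1/5.
Kolbein is living and takes 1/5.
Frida is living and takes 1/5.
Vidar predeceased; the 1/5 allotted to Vidar's branch passes to Vidar's issue by representation.
The 1/5 is divided into 3 equal shares of 1/15 among Hallvard, Gudrun, Brynja.
Hallvard predeceased; the 1/15 allotted to Hallvard's branch passes to Hallvard's issue by representation.
The 1/15 is divided into 3 equal shares of 1/45 among Hakon, Magnus, Solveig.
Hakon is living and takes 1/45.
Magnus is living and takes 1/45.
Solveig is living and takes 1/45.
Gudrun is living and takes 1/15.
Brynja is living and takes 1/15.

Brynja 1/15; Dagny 1/5; Frida 1/5; Gudrun 1/15; Hakon 1/45; Kolbein 1/5; Magnus 1/45; Njord 1/5; Solveig 1/45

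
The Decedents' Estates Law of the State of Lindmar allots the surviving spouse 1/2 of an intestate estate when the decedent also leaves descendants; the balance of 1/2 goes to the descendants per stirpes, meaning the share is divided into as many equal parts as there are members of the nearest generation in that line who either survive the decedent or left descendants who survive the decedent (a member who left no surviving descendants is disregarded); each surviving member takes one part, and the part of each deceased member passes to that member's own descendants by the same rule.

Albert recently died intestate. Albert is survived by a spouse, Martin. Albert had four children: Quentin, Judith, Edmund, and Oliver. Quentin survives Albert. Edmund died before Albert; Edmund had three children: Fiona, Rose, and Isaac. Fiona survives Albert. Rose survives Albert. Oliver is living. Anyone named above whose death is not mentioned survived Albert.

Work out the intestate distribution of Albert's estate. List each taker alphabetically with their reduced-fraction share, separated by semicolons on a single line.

Fiona 1/24; Isaac 1/24; Judith 1/8; Martin 1/2; Oliver 1/8; Quentin 1/8; Rose 1/24

Martin, as surviving spouse, takes 1/2.
The remaining 1/2 passes to Albert's descendants per stirpes.
The 1/2 is divided into 4 equal shares of 1/8 among Quentin, Judith, Edmund, Oliver.
Quentin is living and takes 1/8.
Judith is living and takes 1/8.
Edmund predeceased; the 1/8 allotted to Edmund's branch passes to Edmund's issue by representation.
The 1/8 is divided into 3 equal shares of 1/24 among Fiona, Rose, Isaac.
Fiona is living and takes 1/24.
Rose is living and takes 1/24.
Isaac is living and takes 1/24.
Oliver is living and takes 1/8.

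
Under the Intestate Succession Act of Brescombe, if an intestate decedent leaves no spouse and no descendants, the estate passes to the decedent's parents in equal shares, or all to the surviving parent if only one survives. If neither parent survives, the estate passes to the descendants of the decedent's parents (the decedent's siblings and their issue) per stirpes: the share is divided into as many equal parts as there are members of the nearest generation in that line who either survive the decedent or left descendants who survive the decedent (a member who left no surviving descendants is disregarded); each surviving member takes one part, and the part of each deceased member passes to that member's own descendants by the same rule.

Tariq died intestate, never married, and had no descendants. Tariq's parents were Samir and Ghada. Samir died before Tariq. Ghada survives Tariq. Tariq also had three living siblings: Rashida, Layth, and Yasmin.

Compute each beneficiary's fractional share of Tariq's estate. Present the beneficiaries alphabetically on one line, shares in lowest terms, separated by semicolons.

Only one parent, Ghada, survives, so Ghada takes the entire estate. The siblings take nothing because a surviving parent has priority.

Ghada 1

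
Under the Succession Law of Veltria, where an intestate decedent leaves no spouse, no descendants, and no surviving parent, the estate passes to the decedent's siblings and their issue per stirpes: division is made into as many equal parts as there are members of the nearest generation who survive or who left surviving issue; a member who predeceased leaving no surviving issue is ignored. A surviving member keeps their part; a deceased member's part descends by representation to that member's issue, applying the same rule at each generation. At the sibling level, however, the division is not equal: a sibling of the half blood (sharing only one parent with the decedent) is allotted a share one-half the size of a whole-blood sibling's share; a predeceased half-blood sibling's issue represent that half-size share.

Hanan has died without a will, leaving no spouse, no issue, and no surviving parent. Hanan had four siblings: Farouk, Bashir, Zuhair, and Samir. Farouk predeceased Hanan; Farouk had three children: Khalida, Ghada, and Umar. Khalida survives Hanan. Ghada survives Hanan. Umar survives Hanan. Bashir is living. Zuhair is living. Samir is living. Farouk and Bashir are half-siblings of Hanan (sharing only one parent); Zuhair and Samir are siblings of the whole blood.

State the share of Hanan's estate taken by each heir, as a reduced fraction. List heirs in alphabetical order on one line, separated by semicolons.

No spouse, descendants, or parent survives, so the estate passes to Hanan's siblings per stirpes.
Half-blood siblings count for one-half the weight of whole-blood siblings at the initial division.
Dividing 1 in proportion to weights (total weight 3): Farouk (weight 1/2) → 1/6; Bashir (weight 1/2) → 1/6; Zuhair (weight 1) → 1/3; Samir (weight 1) → 1/3.
Farouk predeceased; the 1/6 allotted to Farouk's branch passes to Farouk's issue by representation.
The 1/6 is divided into 3 equal shares of 1/18 among Khalida, Ghada, Umar.
Khalida is living and takes 1/18.
Ghada is living and takes 1/18.
Umar is living and takes 1/18.
Bashir is living and takes 1/6.
Zuhair is living and takes 1/3.
Samir is living and takes 1/3.

Bashir 1/6; Ghada 1/18; Khalida 1/18; Samir 1/3; Umar 1/18; Zuhair 1/3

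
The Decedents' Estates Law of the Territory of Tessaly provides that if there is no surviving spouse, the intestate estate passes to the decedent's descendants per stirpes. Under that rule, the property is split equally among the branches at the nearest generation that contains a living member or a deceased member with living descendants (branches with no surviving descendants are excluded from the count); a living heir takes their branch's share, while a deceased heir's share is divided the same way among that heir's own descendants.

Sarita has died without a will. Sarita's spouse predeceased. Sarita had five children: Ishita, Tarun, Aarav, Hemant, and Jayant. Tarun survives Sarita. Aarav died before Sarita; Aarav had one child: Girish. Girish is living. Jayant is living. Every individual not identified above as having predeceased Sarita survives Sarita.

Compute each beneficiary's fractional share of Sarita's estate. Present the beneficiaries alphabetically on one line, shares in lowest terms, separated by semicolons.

Girish 1/5; Hemant 1/5; Ishita 1/5; Jayant 1/5; Tarun 1/5

There is no surviving spouse, so the entire estate passes to Sarita's descendants per stirpes.
The estate is divided into 5 equal shares of 1/5 among Ishita, Tarun, Aarav, Hemant, Jayant.
Ishita is living and takes 1/5.
Tarun is living and takes 1/5.
Aarav predeceased; the 1/5 allotted to Aarav's branch passes to Aarav's issue by representation.
Girish is the sole taker at this level and receives the full 1/5.
Hemant is living and takes 1/5.
Jayant is living and takes 1/5.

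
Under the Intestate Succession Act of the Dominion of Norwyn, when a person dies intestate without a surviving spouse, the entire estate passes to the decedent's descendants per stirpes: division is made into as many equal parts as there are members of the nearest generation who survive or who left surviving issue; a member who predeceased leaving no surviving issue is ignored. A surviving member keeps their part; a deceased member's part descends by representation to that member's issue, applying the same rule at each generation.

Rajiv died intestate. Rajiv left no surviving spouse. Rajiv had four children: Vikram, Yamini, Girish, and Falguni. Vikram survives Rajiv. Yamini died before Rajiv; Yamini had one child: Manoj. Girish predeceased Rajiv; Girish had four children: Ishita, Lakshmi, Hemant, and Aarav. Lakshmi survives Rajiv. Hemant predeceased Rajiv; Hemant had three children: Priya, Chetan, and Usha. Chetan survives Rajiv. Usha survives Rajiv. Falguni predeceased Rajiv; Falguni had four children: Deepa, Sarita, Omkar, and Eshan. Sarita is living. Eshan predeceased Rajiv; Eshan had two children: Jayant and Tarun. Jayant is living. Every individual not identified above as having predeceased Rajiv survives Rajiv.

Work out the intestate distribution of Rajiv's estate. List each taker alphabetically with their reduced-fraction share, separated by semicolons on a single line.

There is no surviving spouse, so the entire estate passes to Rajiv's descendants per stirpes.
The estate is divided into 4 equal shares of 1/4 among Vikram, Yamini, Girish, Falguni.
Vikram is living and takes 1/4.
Yamini predeceased; the 1/4 allotted to Yamini's branch passes to Yamini's issue by representation.
Manoj is the sole taker at this level and receives the full 1/4.
Girish predeceased; the 1/4 allotted to Girish's branch passes to Girish's issue by representation.
The 1/4 is divided into 4 equal shares of 1/16 among Ishita, Lakshmi, Hemant, Aarav.
Ishita is living and takes 1/16.
Lakshmi is living and takes 1/16.
Hemant predeceased; the 1/16 allotted to Hemant's branch passes to Hemant's issue by representation.
The 1/16 is divided into 3 equal shares of 1/48 among Priya, Chetan, Usha.
Priya is living and takes 1/48.
Chetan is living and takes 1/48.
Usha is living and takes 1/48.
Aarav is living and takes 1/16.
Falguni predeceased; the 1/4 allotted to Falguni's branch passes to Falguni's issue by representation.
The 1/4 is divided into 4 equal shares of 1/16 among Deepa, Sarita, Omkar, Eshan.
Deepa is living and takes 1/16.
Sarita is living and takes 1/16.
Omkar is living and takes 1/16.
Eshan predeceased; the 1/16 allotted to Eshan's branch passes to Eshan's issue by representation.
The 1/16 is divided into 2 equal shares of 1/32 among Jayant, Tarun.
Jayant is living and takes 1/32.
Tarun is living and takes 1/32.

Aarav 1/16; Chetan 1/48; Deepa 1/16; Ishita 1/16; Jayant 1/32; Lakshmi 1/16; Manoj 1/4; Omkar 1/16; Priya 1/48; Sarita 1/16; Tarun 1/32; Usha 1/48; Vikram 1/4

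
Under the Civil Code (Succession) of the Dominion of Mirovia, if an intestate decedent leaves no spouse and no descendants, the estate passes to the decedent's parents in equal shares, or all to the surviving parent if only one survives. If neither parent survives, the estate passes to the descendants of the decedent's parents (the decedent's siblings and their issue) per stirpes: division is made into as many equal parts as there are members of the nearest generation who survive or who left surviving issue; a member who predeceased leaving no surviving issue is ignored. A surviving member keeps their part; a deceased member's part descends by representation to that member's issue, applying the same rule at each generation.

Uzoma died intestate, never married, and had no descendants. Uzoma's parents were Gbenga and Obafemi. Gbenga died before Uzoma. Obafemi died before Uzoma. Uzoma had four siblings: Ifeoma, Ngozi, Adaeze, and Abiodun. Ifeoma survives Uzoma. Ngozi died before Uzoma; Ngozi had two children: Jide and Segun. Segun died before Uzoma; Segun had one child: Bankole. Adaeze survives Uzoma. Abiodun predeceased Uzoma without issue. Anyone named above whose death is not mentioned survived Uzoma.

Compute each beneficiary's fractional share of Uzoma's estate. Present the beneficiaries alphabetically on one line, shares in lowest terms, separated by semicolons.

Neither parent survives and there are no descendants, so the estate passes to Uzoma's siblings and their issue per stirpes.
Abiodun left no surviving issue, so that branch lapses and is disregarded.
The estate is divided into 3 equal shares of 1/3 among Ifeoma, Ngozi, Adaeze.
Ifeoma is living and takes 1/3.
Ngozi predeceased; the 1/3 allotted to Ngozi's branch passes to Ngozi's issue by representation.
The 1/3 is divided into 2 equal shares of 1/6 among Jide, Segun.
Jide is living and takes 1/6.
Segun predeceased; the 1/6 allotted to Segun's branch passes to Segun's issue by representation.
Bankole is the sole taker at this level and receives the full 1/6.
Adaeze is living and takes 1/3.

Adaeze 1/3; Bankole 1/6; Ifeoma 1/3; Jide 1/6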